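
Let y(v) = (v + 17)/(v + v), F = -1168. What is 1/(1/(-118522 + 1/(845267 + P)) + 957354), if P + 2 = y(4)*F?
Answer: 99819109877/95562224116343259 ≈ 1.0445e-6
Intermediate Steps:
y(v) = (17 + v)/(2*v) (y(v) = (17 + v)/((2*v)) = (17 + v)*(1/(2*v)) = (17 + v)/(2*v))
P = -3068 (P = -2 + ((1/2)*(17 + 4)/4)*(-1168) = -2 + ((1/2)*(1/4)*21)*(-1168) = -2 + (21/8)*(-1168) = -2 - 3066 = -3068)
1/(1/(-118522 + 1/(845267 + P)) + 957354) = 1/(1/(-118522 + 1/(845267 - 3068)) + 957354) = 1/(1/(-118522 + 1/842199) + 957354) = 1/(1/(-99819109877/842199) + 957354) = 1/(-842199/99819109877 + 957354) = 1/(95562224116343259/99819109877) = 99819109877/95562224116343259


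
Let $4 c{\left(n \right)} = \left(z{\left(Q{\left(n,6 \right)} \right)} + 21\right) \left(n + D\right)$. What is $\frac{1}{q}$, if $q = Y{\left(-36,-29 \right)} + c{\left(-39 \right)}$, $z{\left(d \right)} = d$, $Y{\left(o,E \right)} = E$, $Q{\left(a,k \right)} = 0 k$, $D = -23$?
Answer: $- \frac{2}{709} \approx -0.0028209$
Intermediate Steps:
$Q{\left(a,k \right)} = 0$
$c{\left(n \right)} = - \frac{483}{4} + \frac{21 n}{4}$ ($c{\left(n \right)} = \frac{\left(0 + 21\right) \left(n - 23\right)}{4} = \frac{21 \left(-23 + n\right)}{4} = \frac{-483 + 21 n}{4} = - \frac{483}{4} + \frac{21 n}{4}$)
$q = - \frac{709}{2}$ ($q = -29 + \left(- \frac{483}{4} + \frac{21}{4} \left(-39\right)\right) = -29 - \frac{651}{2} = - \frac{709}{2} \approx -354.5$)
$\frac{1}{q} = \frac{1}{- \frac{709}{2}} = - \frac{2}{709}$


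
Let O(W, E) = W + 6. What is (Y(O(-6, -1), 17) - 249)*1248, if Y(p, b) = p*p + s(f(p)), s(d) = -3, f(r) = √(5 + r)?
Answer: -314496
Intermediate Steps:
O(W, E) = 6 + W
Y(p, b) = -3 + p² (Y(p, b) = p*p - 3 = p² - 3 = -3 + p²)
(Y(O(-6, -1), 17) - 249)*1248 = ((-3 + (6 - 6)²) - 249)*1248 = ((-3 + 0²) - 249)*1248 = ((-3 + 0) - 249)*1248 = (-3 - 249)*1248 = -252*1248 = -314496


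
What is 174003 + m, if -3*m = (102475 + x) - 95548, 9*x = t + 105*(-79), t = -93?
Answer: 516014/3 ≈ 1.7200e+5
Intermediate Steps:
x = -932 (x = (-93 + 105*(-79))/9 = (-93 - 8295)/9 = (⅑)*(-8388) = -932)
m = -5995/3 (m = -((102475 - 932) - 95548)/3 = -(101543 - 95548)/3 = -⅓*5995 = -5995/3 ≈ -1998.3)
174003 + m = 174003 - 5995/3 = 516014/3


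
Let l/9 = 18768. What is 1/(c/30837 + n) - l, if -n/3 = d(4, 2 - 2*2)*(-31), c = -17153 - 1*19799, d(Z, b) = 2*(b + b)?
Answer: -3881543738997/22979680 ≈ -1.6891e+5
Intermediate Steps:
l = 168912 (l = 9*18768 = 168912)
d(Z, b) = 4*b (d(Z, b) = 2*(2*b) = 4*b)
c = -36952 (c = -17153 - 19799 = -36952)
n = -744 (n = -3*4*(2 - 2*2)*(-31) = -3*4*(2 - 4)*(-31) = -3*4*(-2)*(-31) = -(-24)*(-31) = -3*248 = -744)
1/(c/30837 + n) - l = 1/(-36952/30837 - 744) - 1*168912 = 1/(-36952*1/30837 - 744) - 168912 = 1/(-36952/30837 - 744) - 168912 = 1/(-22979680/30837) - 168912 = -30837/22979680 - 168912 = -3881543738997/22979680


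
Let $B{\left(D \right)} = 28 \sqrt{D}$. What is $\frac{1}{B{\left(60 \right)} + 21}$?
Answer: $- \frac{1}{2219} + \frac{8 \sqrt{15}}{6657} \approx 0.0042037$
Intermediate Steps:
$\frac{1}{B{\left(60 \right)} + 21} = \frac{1}{28 \sqrt{60} + 21} = \frac{1}{28 \cdot 2 \sqrt{15} + 21} = \frac{1}{56 \sqrt{15} + 21} = \frac{1}{21 + 56 \sqrt{15}}$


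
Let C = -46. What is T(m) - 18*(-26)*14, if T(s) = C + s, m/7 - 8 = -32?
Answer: 6338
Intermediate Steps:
m = -168 (m = 56 + 7*(-32) = 56 - 224 = -168)
T(s) = -46 + s
T(m) - 18*(-26)*14 = (-46 - 168) - 18*(-26)*14 = -214 + 468*14 = -214 + 6552 = 6338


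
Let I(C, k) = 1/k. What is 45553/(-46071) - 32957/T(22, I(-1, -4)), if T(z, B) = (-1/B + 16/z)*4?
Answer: -16711456441/9582768 ≈ -1743.9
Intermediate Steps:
T(z, B) = -4/B + 64/z
45553/(-46071) - 32957/T(22, I(-1, -4)) = 45553/(-46071) - 32957/(-4/(1/(-4)) + 64/22) = 45553*(-1/46071) - 32957/(-4/(-¼) + 64*(1/22)) = -45553/46071 - 32957/(-4*(-4) + 32/11) = -45553/46071 - 32957/(16 + 32/11) = -45553/46071 - 32957/208/11 = -45553/46071 - 32957*11/208 = -45553/46071 - 362527/208 = -16711456441/9582768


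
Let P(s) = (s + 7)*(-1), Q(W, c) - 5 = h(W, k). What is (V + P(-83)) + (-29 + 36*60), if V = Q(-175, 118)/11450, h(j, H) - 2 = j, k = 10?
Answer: 12634991/5725 ≈ 2207.0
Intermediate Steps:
h(j, H) = 2 + j
Q(W, c) = 7 + W (Q(W, c) = 5 + (2 + W) = 7 + W)
P(s) = -7 - s (P(s) = (7 + s)*(-1) = -7 - s)
V = -84/5725 (V = (7 - 175)/11450 = -168*1/11450 = -84/5725 ≈ -0.014672)
(V + P(-83)) + (-29 + 36*60) = (-84/5725 + (-7 - 1*(-83))) + (-29 + 36*60) = (-84/5725 + (-7 + 83)) + (-29 + 2160) = (-84/5725 + 76) + 2131 = 435016/5725 + 2131 = 12634991/5725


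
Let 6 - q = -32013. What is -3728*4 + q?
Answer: 17107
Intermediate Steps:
q = 32019 (q = 6 - 1*(-32013) = 6 + 32013 = 32019)
-3728*4 + q = -3728*4 + 32019 = -14912 + 32019 = 17107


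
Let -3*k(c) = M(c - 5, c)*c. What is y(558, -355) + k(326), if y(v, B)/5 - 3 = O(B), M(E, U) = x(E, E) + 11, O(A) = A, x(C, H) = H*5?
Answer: -532096/3 ≈ -1.7737e+5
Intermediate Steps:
x(C, H) = 5*H
M(E, U) = 11 + 5*E (M(E, U) = 5*E + 11 = 11 + 5*E)
y(v, B) = 15 + 5*B
k(c) = -c*(-14 + 5*c)/3 (k(c) = -(11 + 5*(c - 5))*c/3 = -(11 + 5*(-5 + c))*c/3 = -(11 + (-25 + 5*c))*c/3 = -(-14 + 5*c)*c/3 = -c*(-14 + 5*c)/3)
y(558, -355) + k(326) = (15 + 5*(-355)) + (⅓)*326*(14 - 5*326) = (15 - 1775) + (⅓)*326*(14 - 1630) = -1760 + (⅓)*326*(-1616) = -1760 - 526816/3 = -532096/3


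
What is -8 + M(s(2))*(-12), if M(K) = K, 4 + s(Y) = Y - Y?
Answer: 40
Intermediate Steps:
s(Y) = -4 (s(Y) = -4 + (Y - Y) = -4 + 0 = -4)
-8 + M(s(2))*(-12) = -8 - 4*(-12) = -8 + 48 = 40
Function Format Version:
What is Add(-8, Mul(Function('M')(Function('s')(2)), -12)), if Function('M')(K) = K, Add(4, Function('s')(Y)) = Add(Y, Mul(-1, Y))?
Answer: 40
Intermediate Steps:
Function('s')(Y) = -4 (Function('s')(Y) = Add(-4, Add(Y, Mul(-1, Y))) = Add(-4, 0) = -4)
Add(-8, Mul(Function('M')(Function('s')(2)), -12)) = Add(-8, Mul(-4, -12)) = Add(-8, 48) = 40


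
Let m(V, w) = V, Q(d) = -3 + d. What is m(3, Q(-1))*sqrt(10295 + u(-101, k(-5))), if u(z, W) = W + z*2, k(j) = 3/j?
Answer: 3*sqrt(252310)/5 ≈ 301.38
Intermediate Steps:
u(z, W) = W + 2*z
m(3, Q(-1))*sqrt(10295 + u(-101, k(-5))) = 3*sqrt(10295 + (3/(-5) + 2*(-101))) = 3*sqrt(10295 + (3*(-1/5) - 202)) = 3*sqrt(10295 + (-3/5 - 202)) = 3*sqrt(10295 - 1013/5) = 3*sqrt(50462/5) = 3*(sqrt(252310)/5) = 3*sqrt(252310)/5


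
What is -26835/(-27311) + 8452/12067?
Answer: 554650517/329561837 ≈ 1.6830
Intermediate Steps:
-26835/(-27311) + 8452/12067 = -26835*(-1/27311) + 8452*(1/12067) = 26835/27311 + 8452/12067 = 554650517/329561837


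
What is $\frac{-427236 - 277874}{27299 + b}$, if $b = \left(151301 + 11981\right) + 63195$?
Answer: $- \frac{352555}{126888} \approx -2.7785$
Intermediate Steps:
$b = 226477$ ($b = 163282 + 63195 = 226477$)
$\frac{-427236 - 277874}{27299 + b} = \frac{-427236 - 277874}{27299 + 226477} = - \frac{705110}{253776} = \left(-705110\right) \frac{1}{253776} = - \frac{352555}{126888}$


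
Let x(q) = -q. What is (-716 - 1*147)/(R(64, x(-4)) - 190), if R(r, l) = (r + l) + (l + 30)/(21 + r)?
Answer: 4315/608 ≈ 7.0970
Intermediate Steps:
R(r, l) = l + r + (30 + l)/(21 + r) (R(r, l) = (l + r) + (30 + l)/(21 + r) = l + r + (30 + l)/(21 + r))
(-716 - 1*147)/(R(64, x(-4)) - 190) = (-716 - 1*147)/((30 + 64**2 + 21*64 + 22*(-1*(-4)) - 1*(-4)*64)/(21 + 64) - 190) = (-716 - 147)/((30 + 4096 + 1344 + 22*4 + 4*64)/85 - 190) = -863/((30 + 4096 + 1344 + 88 + 256)/85 - 190) = -863/((1/85)*5814 - 190) = -863/(342/5 - 190) = -863/(-608/5) = -863*(-5/608) = 4315/608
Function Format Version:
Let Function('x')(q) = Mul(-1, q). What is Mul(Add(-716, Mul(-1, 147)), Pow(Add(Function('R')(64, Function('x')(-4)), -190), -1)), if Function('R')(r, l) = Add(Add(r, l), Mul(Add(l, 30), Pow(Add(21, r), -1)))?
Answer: Rational(4315, 608) ≈ 7.0970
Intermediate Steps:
Function('R')(r, l) = Add(l, r, Mul(Pow(Add(21, r), -1), Add(30, l))) (Function('R')(r, l) = Add(Add(l, r), Mul(Add(30, l), Pow(Add(21, r), -1))) = Add(Add(l, r), Mul(Pow(Add(21, r), -1), Add(30, l))) = Add(l, r, Mul(Pow(Add(21, r), -1), Add(30, l))))
Mul(Add(-716, Mul(-1, 147)), Pow(Add(Function('R')(64, Function('x')(-4)), -190), -1)) = Mul(Add(-716, Mul(-1, 147)), Pow(Add(Mul(Pow(Add(21, 64), -1), Add(30, Pow(64, 2), Mul(21, 64), Mul(22, Mul(-1, -4)), Mul(Mul(-1, -4), 64))), -190), -1)) = Mul(Add(-716, -147), Pow(Add(Mul(Pow(85, -1), Add(30, 4096, 1344, Mul(22, 4), Mul(4, 64))), -190), -1)) = Mul(-863, Pow(Add(Mul(Rational(1, 85), Add(30, 4096, 1344, 88, 256)), -190), -1)) = Mul(-863, Pow(Add(Mul(Rational(1, 85), 5814), -190), -1)) = Mul(-863, Pow(Add(Rational(342, 5), -190), -1)) = Mul(-863, Pow(Rational(-608, 5), -1)) = Mul(-863, Rational(-5, 608)) = Rational(4315, 608)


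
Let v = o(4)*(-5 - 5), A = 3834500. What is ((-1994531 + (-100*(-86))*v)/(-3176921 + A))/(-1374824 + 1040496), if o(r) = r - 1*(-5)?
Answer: 2768531/219847071912 ≈ 1.2593e-5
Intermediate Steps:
o(r) = 5 + r (o(r) = r + 5 = 5 + r)
v = -90 (v = (5 + 4)*(-5 - 5) = 9*(-10) = -90)
((-1994531 + (-100*(-86))*v)/(-3176921 + A))/(-1374824 + 1040496) = ((-1994531 - 100*(-86)*(-90))/(-3176921 + 3834500))/(-1374824 + 1040496) = ((-1994531 + 8600*(-90))/657579)/(-334328) = ((-1994531 - 774000)*(1/657579))*(-1/334328) = -2768531*1/657579*(-1/334328) = -2768531/657579*(-1/334328) = 2768531/219847071912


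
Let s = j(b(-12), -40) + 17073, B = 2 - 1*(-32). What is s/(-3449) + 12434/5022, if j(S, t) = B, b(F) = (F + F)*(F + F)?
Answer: -21513244/8660439 ≈ -2.4841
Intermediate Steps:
b(F) = 4*F**2 (b(F) = (2*F)*(2*F) = 4*F**2)
B = 34 (B = 2 + 32 = 34)
j(S, t) = 34
s = 17107 (s = 34 + 17073 = 17107)
s/(-3449) + 12434/5022 = 17107/(-3449) + 12434/5022 = 17107*(-1/3449) + 12434*(1/5022) = -17107/3449 + 6217/2511 = -21513244/8660439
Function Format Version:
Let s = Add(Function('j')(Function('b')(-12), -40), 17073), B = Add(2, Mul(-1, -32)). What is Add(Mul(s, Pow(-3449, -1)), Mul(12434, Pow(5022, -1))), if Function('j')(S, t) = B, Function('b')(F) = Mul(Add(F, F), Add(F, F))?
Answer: Rational(-21513244, 8660439) ≈ -2.4841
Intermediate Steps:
Function('b')(F) = Mul(4, Pow(F, 2)) (Function('b')(F) = Mul(Mul(2, F), Mul(2, F)) = Mul(4, Pow(F, 2)))
B = 34 (B = Add(2, 32) = 34)
Function('j')(S, t) = 34
s = 17107 (s = Add(34, 17073) = 17107)
Add(Mul(s, Pow(-3449, -1)), Mul(12434, Pow(5022, -1))) = Add(Mul(17107, Pow(-3449, -1)), Mul(12434, Pow(5022, -1))) = Add(Mul(17107, Rational(-1, 3449)), Mul(12434, Rational(1, 5022))) = Add(Rational(-17107, 3449), Rational(6217, 2511)) = Rational(-21513244, 8660439)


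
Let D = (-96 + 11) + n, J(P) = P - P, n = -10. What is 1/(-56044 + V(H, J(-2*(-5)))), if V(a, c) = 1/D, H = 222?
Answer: -95/5324181 ≈ -1.7843e-5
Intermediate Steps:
J(P) = 0
D = -95 (D = (-96 + 11) - 10 = -85 - 10 = -95)
V(a, c) = -1/95 (V(a, c) = 1/(-95) = -1/95)
1/(-56044 + V(H, J(-2*(-5)))) = 1/(-56044 - 1/95) = 1/(-5324181/95) = -95/5324181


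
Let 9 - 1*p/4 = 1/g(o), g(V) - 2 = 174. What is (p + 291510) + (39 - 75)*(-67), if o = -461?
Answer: 12934151/44 ≈ 2.9396e+5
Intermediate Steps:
g(V) = 176 (g(V) = 2 + 174 = 176)
p = 1583/44 (p = 36 - 4/176 = 36 - 4*1/176 = 36 - 1/44 = 1583/44 ≈ 35.977)
(p + 291510) + (39 - 75)*(-67) = (1583/44 + 291510) + (39 - 75)*(-67) = 12828023/44 - 36*(-67) = 12828023/44 + 2412 = 12934151/44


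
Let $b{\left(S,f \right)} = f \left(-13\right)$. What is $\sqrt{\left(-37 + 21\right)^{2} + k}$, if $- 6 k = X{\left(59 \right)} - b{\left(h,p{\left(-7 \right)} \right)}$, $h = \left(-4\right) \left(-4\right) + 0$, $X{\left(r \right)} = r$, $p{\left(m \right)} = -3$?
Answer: $\frac{\sqrt{2274}}{3} \approx 15.895$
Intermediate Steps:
$h = 16$ ($h = 16 + 0 = 16$)
$b{\left(S,f \right)} = - 13 f$
$k = - \frac{10}{3}$ ($k = - \frac{59 - \left(-13\right) \left(-3\right)}{6} = - \frac{59 - 39}{6} = \left(- \frac{1}{6}\right) 20 = - \frac{10}{3} \approx -3.3333$)
$\sqrt{\left(-37 + 21\right)^{2} + k} = \sqrt{\left(-37 + 21\right)^{2} - \frac{10}{3}} = \sqrt{\left(-16\right)^{2} - \frac{10}{3}} = \sqrt{256 - \frac{10}{3}} = \sqrt{\frac{758}{3}} = \frac{\sqrt{2274}}{3}$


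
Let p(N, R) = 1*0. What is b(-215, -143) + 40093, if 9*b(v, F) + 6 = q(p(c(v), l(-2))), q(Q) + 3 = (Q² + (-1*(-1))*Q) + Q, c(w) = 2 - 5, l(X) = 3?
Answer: 40092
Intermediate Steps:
c(w) = -3
p(N, R) = 0
q(Q) = -3 + Q² + 2*Q (q(Q) = -3 + ((Q² + (-1*(-1))*Q) + Q) = -3 + ((Q² + 1*Q) + Q) = -3 + ((Q² + Q) + Q) = -3 + ((Q + Q²) + Q) = -3 + (Q² + 2*Q) = -3 + Q² + 2*Q)
b(v, F) = -1 (b(v, F) = -⅔ + (-3 + 0² + 2*0)/9 = -⅔ + (-3 + 0 + 0)/9 = -⅔ + (⅑)*(-3) = -⅔ - ⅓ = -1)
b(-215, -143) + 40093 = -1 + 40093 = 40092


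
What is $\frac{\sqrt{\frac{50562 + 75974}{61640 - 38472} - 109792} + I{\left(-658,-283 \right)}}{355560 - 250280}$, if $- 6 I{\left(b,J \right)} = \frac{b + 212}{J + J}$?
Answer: $- \frac{223}{178765440} + \frac{i \sqrt{57547468515}}{76222720} \approx -1.2474 \cdot 10^{-6} + 0.0031472 i$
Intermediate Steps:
$I{\left(b,J \right)} = - \frac{212 + b}{12 J}$ ($I{\left(b,J \right)} = - \frac{\left(b + 212\right) \frac{1}{J + J}}{6} = - \frac{\left(212 + b\right) \frac{1}{2 J}}{6} = - \frac{\frac{1}{2} \frac{1}{J} \left(212 + b\right)}{6} = - \frac{212 + b}{12 J}$)
$\frac{\sqrt{\frac{50562 + 75974}{61640 - 38472} - 109792} + I{\left(-658,-283 \right)}}{355560 - 250280} = \frac{\sqrt{\frac{50562 + 75974}{61640 - 38472} - 109792} + \frac{-212 - -658}{12 \left(-283\right)}}{355560 - 250280} = \frac{\sqrt{\frac{126536}{23168} - 109792} + \frac{1}{12} \left(- \frac{1}{283}\right) \left(-212 + 658\right)}{105280} = \left(\sqrt{126536 \cdot \frac{1}{23168} - 109792} + \frac{1}{12} \left(- \frac{1}{283}\right) 446\right) \frac{1}{105280} = \left(\sqrt{\frac{15817}{2896} - 109792} - \frac{223}{1698}\right) \frac{1}{105280} = \left(\sqrt{- \frac{317941815}{2896}} - \frac{223}{1698}\right) \frac{1}{105280} = \left(\frac{i \sqrt{57547468515}}{724} - \frac{223}{1698}\right) \frac{1}{105280} = \left(- \frac{223}{1698} + \frac{i \sqrt{57547468515}}{724}\right) \frac{1}{105280} = - \frac{223}{178765440} + \frac{i \sqrt{57547468515}}{76222720}$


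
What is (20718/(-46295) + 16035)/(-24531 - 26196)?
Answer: -247439869/782802155 ≈ -0.31609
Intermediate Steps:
(20718/(-46295) + 16035)/(-24531 - 26196) = (20718*(-1/46295) + 16035)/(-50727) = (-20718/46295 + 16035)*(-1/50727) = (742319607/46295)*(-1/50727) = -247439869/782802155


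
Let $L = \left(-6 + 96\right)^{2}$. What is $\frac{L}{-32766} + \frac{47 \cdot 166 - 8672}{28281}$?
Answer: $- \frac{14310140}{51480847} \approx -0.27797$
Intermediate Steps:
$L = 8100$ ($L = 90^{2} = 8100$)
$\frac{L}{-32766} + \frac{47 \cdot 166 - 8672}{28281} = \frac{8100}{-32766} + \frac{47 \cdot 166 - 8672}{28281} = 8100 \left(- \frac{1}{32766}\right) + \left(7802 - 8672\right) \frac{1}{28281} = - \frac{1350}{5461} - \frac{290}{9427} = - \frac{14310140}{51480847}$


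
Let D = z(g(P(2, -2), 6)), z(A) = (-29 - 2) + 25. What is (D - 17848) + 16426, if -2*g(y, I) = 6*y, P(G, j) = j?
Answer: -1428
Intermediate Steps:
g(y, I) = -3*y
z(A) = -6 (z(A) = -31 + 25 = -6)
D = -6
(D - 17848) + 16426 = (-6 - 17848) + 16426 = -17854 + 16426 = -1428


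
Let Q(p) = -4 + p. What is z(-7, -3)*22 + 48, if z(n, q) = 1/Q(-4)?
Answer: 181/4 ≈ 45.250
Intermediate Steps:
z(n, q) = -⅛ (z(n, q) = 1/(-4 - 4) = 1/(-8) = -⅛)
z(-7, -3)*22 + 48 = -⅛*22 + 48 = -11/4 + 48 = 181/4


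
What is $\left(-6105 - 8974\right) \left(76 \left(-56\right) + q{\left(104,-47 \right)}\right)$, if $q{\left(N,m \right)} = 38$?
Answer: $63603222$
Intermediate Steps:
$\left(-6105 - 8974\right) \left(76 \left(-56\right) + q{\left(104,-47 \right)}\right) = \left(-6105 - 8974\right) \left(76 \left(-56\right) + 38\right) = - 15079 \left(-4256 + 38\right) = \left(-15079\right) \left(-4218\right) = 63603222$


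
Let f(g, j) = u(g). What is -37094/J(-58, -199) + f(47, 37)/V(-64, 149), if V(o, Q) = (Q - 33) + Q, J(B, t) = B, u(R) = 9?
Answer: 4915216/7685 ≈ 639.59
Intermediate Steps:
f(g, j) = 9
V(o, Q) = -33 + 2*Q (V(o, Q) = (-33 + Q) + Q = -33 + 2*Q)
-37094/J(-58, -199) + f(47, 37)/V(-64, 149) = -37094/(-58) + 9/(-33 + 2*149) = -37094*(-1/58) + 9/(-33 + 298) = 18547/29 + 9/265 = 4915216/7685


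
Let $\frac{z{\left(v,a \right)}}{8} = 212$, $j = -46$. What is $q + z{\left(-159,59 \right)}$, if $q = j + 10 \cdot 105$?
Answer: $2700$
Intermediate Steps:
$z{\left(v,a \right)} = 1696$ ($z{\left(v,a \right)} = 8 \cdot 212 = 1696$)
$q = 1004$ ($q = -46 + 10 \cdot 105 = -46 + 1050 = 1004$)
$q + z{\left(-159,59 \right)} = 1004 + 1696 = 2700$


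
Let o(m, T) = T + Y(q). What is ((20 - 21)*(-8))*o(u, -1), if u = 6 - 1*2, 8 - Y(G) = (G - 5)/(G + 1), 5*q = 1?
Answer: 88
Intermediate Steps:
q = ⅕ (q = (⅕)*1 = ⅕ ≈ 0.20000)
Y(G) = 8 - (-5 + G)/(1 + G) (Y(G) = 8 - (G - 5)/(G + 1) = 8 - (-5 + G)/(1 + G))
u = 4 (u = 6 - 2 = 4)
o(m, T) = 12 + T (o(m, T) = T + (13 + 7*(⅕))/(1 + ⅕) = T + (13 + 7/5)/(6/5) = T + (⅚)*(72/5) = T + 12 = 12 + T)
((20 - 21)*(-8))*o(u, -1) = ((20 - 21)*(-8))*(12 - 1) = -1*(-8)*11 = 8*11 = 88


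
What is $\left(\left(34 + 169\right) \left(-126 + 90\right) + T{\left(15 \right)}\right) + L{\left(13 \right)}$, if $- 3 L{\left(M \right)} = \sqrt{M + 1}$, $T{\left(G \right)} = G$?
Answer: $-7293 - \frac{\sqrt{14}}{3} \approx -7294.3$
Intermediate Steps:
$L{\left(M \right)} = - \frac{\sqrt{1 + M}}{3}$ ($L{\left(M \right)} = - \frac{\sqrt{M + 1}}{3} = - \frac{\sqrt{1 + M}}{3}$)
$\left(\left(34 + 169\right) \left(-126 + 90\right) + T{\left(15 \right)}\right) + L{\left(13 \right)} = \left(\left(34 + 169\right) \left(-126 + 90\right) + 15\right) - \frac{\sqrt{1 + 13}}{3} = \left(203 \left(-36\right) + 15\right) - \frac{\sqrt{14}}{3} = \left(-7308 + 15\right) - \frac{\sqrt{14}}{3} = -7293 - \frac{\sqrt{14}}{3}$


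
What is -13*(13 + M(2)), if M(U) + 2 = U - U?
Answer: -143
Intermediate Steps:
M(U) = -2 (M(U) = -2 + (U - U) = -2 + 0 = -2)
-13*(13 + M(2)) = -13*(13 - 2) = -13*11 = -143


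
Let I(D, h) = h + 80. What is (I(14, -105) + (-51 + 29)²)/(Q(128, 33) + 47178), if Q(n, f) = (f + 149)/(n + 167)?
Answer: 135405/13917692 ≈ 0.0097290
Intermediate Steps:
I(D, h) = 80 + h
Q(n, f) = (149 + f)/(167 + n)
(I(14, -105) + (-51 + 29)²)/(Q(128, 33) + 47178) = ((80 - 105) + (-51 + 29)²)/((149 + 33)/(167 + 128) + 47178) = (-25 + (-22)²)/(182/295 + 47178) = (-25 + 484)/((1/295)*182 + 47178) = 459/(182/295 + 47178) = 459/(13917692/295) = 459*(295/13917692) = 135405/13917692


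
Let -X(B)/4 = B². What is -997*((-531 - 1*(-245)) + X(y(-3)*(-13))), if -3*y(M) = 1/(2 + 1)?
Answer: 23770474/81 ≈ 2.9346e+5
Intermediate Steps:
y(M) = -⅑ (y(M) = -1/(3*(2 + 1)) = -⅓/3 = -⅓*⅓ = -⅑)
X(B) = -4*B²
-997*((-531 - 1*(-245)) + X(y(-3)*(-13))) = -997*((-531 - 1*(-245)) - 4*(-⅑*(-13))²) = -997*((-531 + 245) - 4*(13/9)²) = -997*(-286 - 4*169/81) = -997*(-286 - 676/81) = -997*(-23842/81) = 23770474/81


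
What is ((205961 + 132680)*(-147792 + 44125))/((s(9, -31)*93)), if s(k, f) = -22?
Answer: 35105896547/2046 ≈ 1.7158e+7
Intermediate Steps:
((205961 + 132680)*(-147792 + 44125))/((s(9, -31)*93)) = ((205961 + 132680)*(-147792 + 44125))/((-22*93)) = (338641*(-103667))/(-2046) = -35105896547*(-1/2046) = 35105896547/2046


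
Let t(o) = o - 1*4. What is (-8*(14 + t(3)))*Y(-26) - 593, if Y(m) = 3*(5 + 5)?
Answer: -3713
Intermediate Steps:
t(o) = -4 + o (t(o) = o - 4 = -4 + o)
Y(m) = 30 (Y(m) = 3*10 = 30)
(-8*(14 + t(3)))*Y(-26) - 593 = -8*(14 + (-4 + 3))*30 - 593 = -8*(14 - 1)*30 - 593 = -8*13*30 - 593 = -104*30 - 593 = -3120 - 593 = -3713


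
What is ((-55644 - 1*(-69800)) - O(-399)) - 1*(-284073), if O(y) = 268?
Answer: 297961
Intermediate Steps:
((-55644 - 1*(-69800)) - O(-399)) - 1*(-284073) = ((-55644 - 1*(-69800)) - 1*268) - 1*(-284073) = ((-55644 + 69800) - 268) + 284073 = (14156 - 268) + 284073 = 13888 + 284073 = 297961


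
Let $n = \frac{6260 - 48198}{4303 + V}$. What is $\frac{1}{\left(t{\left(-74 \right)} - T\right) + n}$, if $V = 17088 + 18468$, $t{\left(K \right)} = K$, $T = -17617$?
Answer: $\frac{39859}{699204499} \approx 5.7006 \cdot 10^{-5}$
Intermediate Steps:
$V = 35556$
$n = - \frac{41938}{39859}$ ($n = \frac{6260 - 48198}{4303 + 35556} = - \frac{41938}{39859} \approx -1.0522$)
$\frac{1}{\left(t{\left(-74 \right)} - T\right) + n} = \frac{1}{\left(-74 - -17617\right) - \frac{41938}{39859}} = \frac{1}{\left(-74 + 17617\right) - \frac{41938}{39859}} = \frac{1}{17543 - \frac{41938}{39859}} = \frac{1}{\frac{699204499}{39859}} = \frac{39859}{699204499}$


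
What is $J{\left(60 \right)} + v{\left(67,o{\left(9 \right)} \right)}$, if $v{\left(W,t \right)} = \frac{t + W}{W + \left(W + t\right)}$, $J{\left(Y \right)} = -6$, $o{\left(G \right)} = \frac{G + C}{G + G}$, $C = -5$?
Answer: $- \frac{6643}{1208} \approx -5.4992$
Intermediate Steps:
$o{\left(G \right)} = \frac{-5 + G}{2 G}$ ($o{\left(G \right)} = \frac{G - 5}{G + G} = \frac{-5 + G}{2 G}$)
$v{\left(W,t \right)} = \frac{W + t}{t + 2 W}$
$J{\left(60 \right)} + v{\left(67,o{\left(9 \right)} \right)} = -6 + \frac{67 + \frac{-5 + 9}{2 \cdot 9}}{\frac{-5 + 9}{2 \cdot 9} + 2 \cdot 67} = -6 + \frac{67 + \frac{1}{2} \cdot \frac{1}{9} \cdot 4}{\frac{1}{2} \cdot \frac{1}{9} \cdot 4 + 134} = -6 + \frac{67 + \frac{2}{9}}{\frac{2}{9} + 134} = -6 + \frac{1}{\frac{1208}{9}} \cdot \frac{605}{9} = -6 + \frac{9}{1208} \cdot \frac{605}{9} = -6 + \frac{605}{1208} = - \frac{6643}{1208}$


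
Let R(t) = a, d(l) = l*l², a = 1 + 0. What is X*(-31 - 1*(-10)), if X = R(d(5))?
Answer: -21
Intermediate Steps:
a = 1
d(l) = l³
R(t) = 1
X = 1
X*(-31 - 1*(-10)) = 1*(-31 - 1*(-10)) = 1*(-31 + 10) = 1*(-21) = -21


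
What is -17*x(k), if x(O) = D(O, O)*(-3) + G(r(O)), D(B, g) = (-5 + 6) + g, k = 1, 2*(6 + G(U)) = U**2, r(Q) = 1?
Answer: 391/2 ≈ 195.50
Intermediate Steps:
G(U) = -6 + U**2/2
D(B, g) = 1 + g
x(O) = -17/2 - 3*O (x(O) = (1 + O)*(-3) + (-6 + (1/2)*1**2) = (-3 - 3*O) + (-6 + (1/2)*1) = (-3 - 3*O) + (-6 + 1/2) = (-3 - 3*O) - 11/2 = -17/2 - 3*O)
-17*x(k) = -17*(-17/2 - 3*1) = -17*(-17/2 - 3) = -17*(-23/2) = 391/2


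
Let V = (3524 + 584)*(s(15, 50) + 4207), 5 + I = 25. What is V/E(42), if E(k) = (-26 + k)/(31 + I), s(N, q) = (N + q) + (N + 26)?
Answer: 225902001/4 ≈ 5.6476e+7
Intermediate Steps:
I = 20 (I = -5 + 25 = 20)
s(N, q) = 26 + q + 2*N (s(N, q) = (N + q) + (26 + N) = 26 + q + 2*N)
E(k) = -26/51 + k/51 (E(k) = (-26 + k)/(31 + 20) = (-26 + k)/51 = (-26 + k)*(1/51) = -26/51 + k/51)
V = 17717804 (V = (3524 + 584)*((26 + 50 + 2*15) + 4207) = 4108*((26 + 50 + 30) + 4207) = 4108*(106 + 4207) = 4108*4313 = 17717804)
V/E(42) = 17717804/(-26/51 + (1/51)*42) = 17717804/(-26/51 + 14/17) = 17717804/(16/51) = 17717804*(51/16) = 225902001/4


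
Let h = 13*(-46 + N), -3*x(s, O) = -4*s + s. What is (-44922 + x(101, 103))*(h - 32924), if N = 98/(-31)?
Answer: 46634278376/31 ≈ 1.5043e+9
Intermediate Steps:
N = -98/31 (N = 98*(-1/31) = -98/31 ≈ -3.1613)
x(s, O) = s (x(s, O) = -(-4*s + s)/3 = -(-1)*s = s)
h = -19812/31 (h = 13*(-46 - 98/31) = 13*(-1524/31) = -19812/31 ≈ -639.10)
(-44922 + x(101, 103))*(h - 32924) = (-44922 + 101)*(-19812/31 - 32924) = -44821*(-1040456/31) = 46634278376/31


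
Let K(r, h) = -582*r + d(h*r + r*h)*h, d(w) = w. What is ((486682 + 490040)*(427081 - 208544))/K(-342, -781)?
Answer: -35574982619/69502380 ≈ -511.85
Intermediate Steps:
K(r, h) = -582*r + 2*r*h² (K(r, h) = -582*r + (h*r + r*h)*h = -582*r + (h*r + h*r)*h = -582*r + (2*h*r)*h = -582*r + 2*r*h²)
((486682 + 490040)*(427081 - 208544))/K(-342, -781) = ((486682 + 490040)*(427081 - 208544))/((2*(-342)*(-291 + (-781)²))) = (976722*218537)/((2*(-342)*(-291 + 609961))) = 213449895714/((2*(-342)*609670)) = 213449895714/(-417014280) = 213449895714*(-1/417014280) = -35574982619/69502380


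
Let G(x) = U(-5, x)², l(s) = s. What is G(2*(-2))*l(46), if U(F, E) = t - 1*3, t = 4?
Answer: 46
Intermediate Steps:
U(F, E) = 1 (U(F, E) = 4 - 1*3 = 4 - 3 = 1)
G(x) = 1 (G(x) = 1² = 1)
G(2*(-2))*l(46) = 1*46 = 46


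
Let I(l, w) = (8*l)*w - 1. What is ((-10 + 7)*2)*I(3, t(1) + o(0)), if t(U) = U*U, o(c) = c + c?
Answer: -138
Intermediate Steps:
o(c) = 2*c
t(U) = U**2
I(l, w) = -1 + 8*l*w (I(l, w) = 8*l*w - 1 = -1 + 8*l*w)
((-10 + 7)*2)*I(3, t(1) + o(0)) = ((-10 + 7)*2)*(-1 + 8*3*(1**2 + 2*0)) = (-3*2)*(-1 + 8*3*(1 + 0)) = -6*(-1 + 8*3*1) = -6*(-1 + 24) = -6*23 = -138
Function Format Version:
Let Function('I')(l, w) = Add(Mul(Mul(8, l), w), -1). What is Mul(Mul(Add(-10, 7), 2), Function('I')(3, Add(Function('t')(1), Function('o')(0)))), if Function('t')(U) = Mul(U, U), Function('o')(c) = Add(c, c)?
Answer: -138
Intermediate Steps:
Function('o')(c) = Mul(2, c)
Function('t')(U) = Pow(U, 2)
Function('I')(l, w) = Add(-1, Mul(8, l, w)) (Function('I')(l, w) = Add(Mul(8, l, w), -1) = Add(-1, Mul(8, l, w)))
Mul(Mul(Add(-10, 7), 2), Function('I')(3, Add(Function('t')(1), Function('o')(0)))) = Mul(Mul(Add(-10, 7), 2), Add(-1, Mul(8, 3, Add(Pow(1, 2), Mul(2, 0))))) = Mul(Mul(-3, 2), Add(-1, Mul(8, 3, Add(1, 0)))) = Mul(-6, Add(-1, Mul(8, 3, 1))) = Mul(-6, Add(-1, 24)) = Mul(-6, 23) = -138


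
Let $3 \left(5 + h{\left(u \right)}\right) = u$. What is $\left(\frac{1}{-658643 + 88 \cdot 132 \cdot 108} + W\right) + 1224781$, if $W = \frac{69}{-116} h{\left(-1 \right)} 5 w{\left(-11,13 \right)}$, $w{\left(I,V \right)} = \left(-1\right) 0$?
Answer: $\frac{729828626186}{595885} \approx 1.2248 \cdot 10^{6}$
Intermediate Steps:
$w{\left(I,V \right)} = 0$
$h{\left(u \right)} = -5 + \frac{u}{3}$
$W = 0$ ($W = \frac{69}{-116} \left(-5 + \frac{1}{3} \left(-1\right)\right) 5 \cdot 0 = 69 \left(- \frac{1}{116}\right) \left(-5 - \frac{1}{3}\right) 5 \cdot 0 = - \frac{69 \left(\left(- \frac{16}{3}\right) 5\right)}{116} \cdot 0 = \left(- \frac{69}{116}\right) \left(- \frac{80}{3}\right) 0 = \frac{460}{29} \cdot 0 = 0$)
$\left(\frac{1}{-658643 + 88 \cdot 132 \cdot 108} + W\right) + 1224781 = \left(\frac{1}{-658643 + 88 \cdot 132 \cdot 108} + 0\right) + 1224781 = \left(\frac{1}{-658643 + 11616 \cdot 108} + 0\right) + 1224781 = \left(\frac{1}{-658643 + 1254528} + 0\right) + 1224781 = \left(\frac{1}{595885} + 0\right) + 1224781 = \frac{1}{595885} + 1224781 = \frac{729828626186}{595885}$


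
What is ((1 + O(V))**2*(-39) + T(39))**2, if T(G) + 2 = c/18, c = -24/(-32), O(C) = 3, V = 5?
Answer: 225690529/576 ≈ 3.9182e+5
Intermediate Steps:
c = 3/4 (c = -24*(-1/32) = 3/4 ≈ 0.75000)
T(G) = -47/24 (T(G) = -2 + (3/4)/18 = -2 + (3/4)*(1/18) = -2 + 1/24 = -47/24)
((1 + O(V))**2*(-39) + T(39))**2 = ((1 + 3)**2*(-39) - 47/24)**2 = (4**2*(-39) - 47/24)**2 = (16*(-39) - 47/24)**2 = (-624 - 47/24)**2 = (-15023/24)**2 = 225690529/576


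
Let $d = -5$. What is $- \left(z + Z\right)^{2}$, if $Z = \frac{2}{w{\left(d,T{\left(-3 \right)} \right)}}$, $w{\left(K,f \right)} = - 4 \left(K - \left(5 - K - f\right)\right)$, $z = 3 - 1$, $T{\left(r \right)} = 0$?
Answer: $- \frac{3721}{900} \approx -4.1344$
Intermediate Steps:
$z = 2$ ($z = 3 - 1 = 2$)
$w{\left(K,f \right)} = 20 - 8 K - 4 f$ ($w{\left(K,f \right)} = - 4 \left(K + \left(-5 + K + f\right)\right) = - 4 \left(-5 + f + 2 K\right) = 20 - 8 K - 4 f$)
$Z = \frac{1}{30}$ ($Z = \frac{2}{20 - -40 - 0} = \frac{2}{20 + 40 + 0} = \frac{2}{60} = 2 \cdot \frac{1}{60} = \frac{1}{30} \approx 0.033333$)
$- \left(z + Z\right)^{2} = - \left(2 + \frac{1}{30}\right)^{2} = - \left(\frac{61}{30}\right)^{2} = \left(-1\right) \frac{3721}{900} = - \frac{3721}{900}$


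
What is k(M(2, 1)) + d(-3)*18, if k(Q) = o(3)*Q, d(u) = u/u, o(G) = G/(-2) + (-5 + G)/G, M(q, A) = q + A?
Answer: 23/2 ≈ 11.500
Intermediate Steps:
M(q, A) = A + q
o(G) = -G/2 + (-5 + G)/G (o(G) = G*(-½) + (-5 + G)/G = -G/2 + (-5 + G)/G)
d(u) = 1
k(Q) = -13*Q/6 (k(Q) = (1 - 5/3 - ½*3)*Q = (1 - 5*⅓ - 3/2)*Q = (1 - 5/3 - 3/2)*Q = -13*Q/6)
k(M(2, 1)) + d(-3)*18 = -13*(1 + 2)/6 + 1*18 = -13/6*3 + 18 = -13/2 + 18 = 23/2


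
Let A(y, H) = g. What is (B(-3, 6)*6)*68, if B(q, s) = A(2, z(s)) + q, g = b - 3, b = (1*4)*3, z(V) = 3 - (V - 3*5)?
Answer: 2448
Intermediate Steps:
z(V) = 18 - V (z(V) = 3 - (V - 15) = 3 - (-15 + V) = 3 + (15 - V) = 18 - V)
b = 12 (b = 4*3 = 12)
g = 9 (g = 12 - 3 = 9)
A(y, H) = 9
B(q, s) = 9 + q
(B(-3, 6)*6)*68 = ((9 - 3)*6)*68 = (6*6)*68 = 36*68 = 2448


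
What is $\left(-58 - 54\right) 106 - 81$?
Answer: $-11953$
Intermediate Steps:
$\left(-58 - 54\right) 106 - 81 = \left(-112\right) 106 - 81 = -11872 - 81 = -11953$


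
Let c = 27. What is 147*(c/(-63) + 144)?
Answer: 21105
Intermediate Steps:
147*(c/(-63) + 144) = 147*(27/(-63) + 144) = 147*(27*(-1/63) + 144) = 147*(-3/7 + 144) = 147*(1005/7) = 21105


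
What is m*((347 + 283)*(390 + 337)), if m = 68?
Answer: 31144680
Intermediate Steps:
m*((347 + 283)*(390 + 337)) = 68*((347 + 283)*(390 + 337)) = 68*(630*727) = 68*458010 = 31144680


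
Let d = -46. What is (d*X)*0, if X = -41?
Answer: 0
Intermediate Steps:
(d*X)*0 = -46*(-41)*0 = 1886*0 = 0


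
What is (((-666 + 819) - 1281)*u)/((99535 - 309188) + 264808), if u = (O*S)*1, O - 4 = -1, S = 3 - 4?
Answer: 1128/18385 ≈ 0.061354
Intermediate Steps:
S = -1
O = 3 (O = 4 - 1 = 3)
u = -3 (u = (3*(-1))*1 = -3*1 = -3)
(((-666 + 819) - 1281)*u)/((99535 - 309188) + 264808) = (((-666 + 819) - 1281)*(-3))/((99535 - 309188) + 264808) = ((153 - 1281)*(-3))/(-209653 + 264808) = -1128*(-3)/55155 = 3384*(1/55155) = 1128/18385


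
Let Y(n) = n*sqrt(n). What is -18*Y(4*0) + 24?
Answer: 24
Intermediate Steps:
Y(n) = n**(3/2)
-18*Y(4*0) + 24 = -18*(4*0)**(3/2) + 24 = -18*0**(3/2) + 24 = -18*0 + 24 = 0 + 24 = 24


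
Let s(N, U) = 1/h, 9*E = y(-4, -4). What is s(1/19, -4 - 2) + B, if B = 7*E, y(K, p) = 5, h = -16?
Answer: 551/144 ≈ 3.8264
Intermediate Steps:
E = 5/9 (E = (1/9)*5 = 5/9 ≈ 0.55556)
s(N, U) = -1/16 (s(N, U) = 1/(-16) = -1/16)
B = 35/9 (B = 7*(5/9) = 35/9 ≈ 3.8889)
s(1/19, -4 - 2) + B = -1/16 + 35/9 = 551/144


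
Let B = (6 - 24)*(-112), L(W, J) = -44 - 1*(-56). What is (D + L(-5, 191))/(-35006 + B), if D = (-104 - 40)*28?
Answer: 402/3299 ≈ 0.12186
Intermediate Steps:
L(W, J) = 12 (L(W, J) = -44 + 56 = 12)
D = -4032 (D = -144*28 = -4032)
B = 2016 (B = -18*(-112) = 2016)
(D + L(-5, 191))/(-35006 + B) = (-4032 + 12)/(-35006 + 2016) = -4020/(-32990) = -4020*(-1/32990) = 402/3299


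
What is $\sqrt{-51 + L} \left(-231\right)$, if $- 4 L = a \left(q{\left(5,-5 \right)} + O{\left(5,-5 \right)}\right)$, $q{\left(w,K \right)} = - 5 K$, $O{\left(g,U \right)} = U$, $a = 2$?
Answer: $- 231 i \sqrt{61} \approx - 1804.2 i$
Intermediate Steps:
$L = -10$ ($L = - \frac{2 \left(\left(-5\right) \left(-5\right) - 5\right)}{4} = - \frac{2 \left(25 - 5\right)}{4} = - \frac{2 \cdot 20}{4} = \left(- \frac{1}{4}\right) 40 = -10$)
$\sqrt{-51 + L} \left(-231\right) = \sqrt{-51 - 10} \left(-231\right) = \sqrt{-61} \left(-231\right) = i \sqrt{61} \left(-231\right) = - 231 i \sqrt{61}$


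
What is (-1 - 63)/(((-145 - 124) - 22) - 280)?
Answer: 64/571 ≈ 0.11208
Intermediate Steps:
(-1 - 63)/(((-145 - 124) - 22) - 280) = -64/((-269 - 22) - 280) = -64/(-291 - 280) = -64/(-571) = -64*(-1/571) = 64/571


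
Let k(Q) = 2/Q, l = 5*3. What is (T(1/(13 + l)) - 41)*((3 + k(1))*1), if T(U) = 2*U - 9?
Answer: -3495/14 ≈ -249.64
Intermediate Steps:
l = 15
T(U) = -9 + 2*U
(T(1/(13 + l)) - 41)*((3 + k(1))*1) = ((-9 + 2/(13 + 15)) - 41)*((3 + 2/1)*1) = ((-9 + 2/28) - 41)*((3 + 2*1)*1) = ((-9 + 2*(1/28)) - 41)*((3 + 2)*1) = ((-9 + 1/14) - 41)*(5*1) = (-125/14 - 41)*5 = -699/14*5 = -3495/14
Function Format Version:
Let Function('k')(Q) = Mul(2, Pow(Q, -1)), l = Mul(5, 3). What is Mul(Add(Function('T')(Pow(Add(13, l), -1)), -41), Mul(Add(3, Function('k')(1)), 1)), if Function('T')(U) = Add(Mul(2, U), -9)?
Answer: Rational(-3495, 14) ≈ -249.64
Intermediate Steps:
l = 15
Function('T')(U) = Add(-9, Mul(2, U))
Mul(Add(Function('T')(Pow(Add(13, l), -1)), -41), Mul(Add(3, Function('k')(1)), 1)) = Mul(Add(Add(-9, Mul(2, Pow(Add(13, 15), -1))), -41), Mul(Add(3, Mul(2, Pow(1, -1))), 1)) = Mul(Add(Add(-9, Mul(2, Pow(28, -1))), -41), Mul(Add(3, Mul(2, 1)), 1)) = Mul(Add(Add(-9, Mul(2, Rational(1, 28))), -41), Mul(Add(3, 2), 1)) = Mul(Add(Add(-9, Rational(1, 14)), -41), Mul(5, 1)) = Mul(Add(Rational(-125, 14), -41), 5) = Mul(Rational(-699, 14), 5) = Rational(-3495, 14)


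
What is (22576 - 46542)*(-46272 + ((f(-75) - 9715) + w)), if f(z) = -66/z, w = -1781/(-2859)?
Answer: 95901468492332/71475 ≈ 1.3417e+9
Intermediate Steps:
w = 1781/2859 (w = -1781*(-1/2859) = 1781/2859 ≈ 0.62294)
(22576 - 46542)*(-46272 + ((f(-75) - 9715) + w)) = (22576 - 46542)*(-46272 + ((-66/(-75) - 9715) + 1781/2859)) = -23966*(-46272 + ((-66*(-1/75) - 9715) + 1781/2859)) = -23966*(-46272 + ((22/25 - 9715) + 1781/2859)) = -23966*(-46272 + (-242853/25 + 1781/2859)) = -23966*(-46272 - 694272202/71475) = -23966*(-4001563402/71475) = 95901468492332/71475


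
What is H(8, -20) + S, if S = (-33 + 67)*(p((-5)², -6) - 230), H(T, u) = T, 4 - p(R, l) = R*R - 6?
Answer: -28722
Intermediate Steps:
p(R, l) = 10 - R² (p(R, l) = 4 - (R*R - 6) = 4 - (R² - 6) = 4 - (-6 + R²) = 4 + (6 - R²) = 10 - R²)
S = -28730 (S = (-33 + 67)*((10 - ((-5)²)²) - 230) = 34*((10 - 1*25²) - 230) = 34*((10 - 1*625) - 230) = 34*((10 - 625) - 230) = 34*(-615 - 230) = 34*(-845) = -28730)
H(8, -20) + S = 8 - 28730 = -28722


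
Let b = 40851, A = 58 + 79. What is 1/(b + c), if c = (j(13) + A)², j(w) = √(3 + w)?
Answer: 1/60732 ≈ 1.6466e-5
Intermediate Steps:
A = 137
c = 19881 (c = (√(3 + 13) + 137)² = (√16 + 137)² = (4 + 137)² = 141² = 19881)
1/(b + c) = 1/(40851 + 19881) = 1/60732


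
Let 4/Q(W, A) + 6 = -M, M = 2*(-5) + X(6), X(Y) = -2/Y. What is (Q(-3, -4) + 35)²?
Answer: 218089/169 ≈ 1290.5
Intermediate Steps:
M = -31/3 (M = 2*(-5) - 2/6 = -10 - 2*⅙ = -10 - ⅓ = -31/3 ≈ -10.333)
Q(W, A) = 12/13 (Q(W, A) = 4/(-6 - 1*(-31/3)) = 4/(-6 + 31/3) = 4/(13/3) = 4*(3/13) = 12/13)
(Q(-3, -4) + 35)² = (12/13 + 35)² = (467/13)² = 218089/169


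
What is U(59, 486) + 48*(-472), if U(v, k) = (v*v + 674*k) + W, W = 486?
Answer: 308875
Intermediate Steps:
U(v, k) = 486 + v² + 674*k (U(v, k) = (v*v + 674*k) + 486 = (v² + 674*k) + 486 = 486 + v² + 674*k)
U(59, 486) + 48*(-472) = (486 + 59² + 674*486) + 48*(-472) = (486 + 3481 + 327564) - 22656 = 331531 - 22656 = 308875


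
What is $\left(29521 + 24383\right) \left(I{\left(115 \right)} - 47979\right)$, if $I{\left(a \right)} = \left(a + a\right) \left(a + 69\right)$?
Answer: $-305042736$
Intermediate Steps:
$I{\left(a \right)} = 2 a \left(69 + a\right)$
$\left(29521 + 24383\right) \left(I{\left(115 \right)} - 47979\right) = \left(29521 + 24383\right) \left(2 \cdot 115 \left(69 + 115\right) - 47979\right) = 53904 \left(2 \cdot 115 \cdot 184 - 47979\right) = 53904 \left(42320 - 47979\right) = 53904 \left(-5659\right) = -305042736$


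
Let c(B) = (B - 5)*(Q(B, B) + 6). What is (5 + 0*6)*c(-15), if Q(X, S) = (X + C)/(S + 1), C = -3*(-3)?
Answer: -4500/7 ≈ -642.86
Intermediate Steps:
C = 9
Q(X, S) = (9 + X)/(1 + S) (Q(X, S) = (X + 9)/(S + 1) = (9 + X)/(1 + S))
c(B) = (-5 + B)*(6 + (9 + B)/(1 + B)) (c(B) = (B - 5)*((9 + B)/(1 + B) + 6) = (-5 + B)*(6 + (9 + B)/(1 + B)))
(5 + 0*6)*c(-15) = (5 + 0*6)*((-75 - 20*(-15) + 7*(-15)²)/(1 - 15)) = (5 + 0)*((-75 + 300 + 7*225)/(-14)) = 5*(-(-75 + 300 + 1575)/14) = 5*(-1/14*1800) = 5*(-900/7) = -4500/7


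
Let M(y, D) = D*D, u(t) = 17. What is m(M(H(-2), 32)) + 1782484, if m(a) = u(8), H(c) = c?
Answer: 1782501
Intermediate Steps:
M(y, D) = D²
m(a) = 17
m(M(H(-2), 32)) + 1782484 = 17 + 1782484 = 1782501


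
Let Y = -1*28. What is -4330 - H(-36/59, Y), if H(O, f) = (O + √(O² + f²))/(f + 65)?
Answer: -9452354/2183 - 20*√6826/2183 ≈ -4330.7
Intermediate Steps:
Y = -28
H(O, f) = (O + √(O² + f²))/(65 + f)
-4330 - H(-36/59, Y) = -4330 - (-36/59 + √((-36/59)² + (-28)²))/(65 - 28) = -4330 - (-36*1/59 + √((-36*1/59)² + 784))/37 = -4330 - (-36/59 + √((-36/59)² + 784))/37 = -4330 - (-36/59 + √(1296/3481 + 784))/37 = -4330 - (-36/59 + √(2730400/3481))/37 = -4330 - (-36/59 + 20*√6826/59)/37 = -4330 - (-36/2183 + 20*√6826/2183) = -4330 + (36/2183 - 20*√6826/2183) = -9452354/2183 - 20*√6826/2183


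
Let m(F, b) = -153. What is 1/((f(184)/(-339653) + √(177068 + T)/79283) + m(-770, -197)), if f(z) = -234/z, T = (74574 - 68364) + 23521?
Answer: -313023454614651674306217468/47892587316700638552611542915 - 77415271200237906608*√206799/143677761950101915657834628745 ≈ -0.0065362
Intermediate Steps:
T = 29731 (T = 6210 + 23521 = 29731)
1/((f(184)/(-339653) + √(177068 + T)/79283) + m(-770, -197)) = 1/((-234/184/(-339653) + √(177068 + 29731)/79283) - 153) = 1/((-234*1/184*(-1/339653) + √206799*(1/79283)) - 153) = 1/((-117/92*(-1/339653) + √206799/79283) - 153) = 1/((117/31248076 + √206799/79283) - 153) = 1/(-4780955511/31248076 + √206799/79283)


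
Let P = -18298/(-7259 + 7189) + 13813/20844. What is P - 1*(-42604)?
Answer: 4467501053/104220 ≈ 42866.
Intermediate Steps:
P = 27312173/104220 (P = -18298/(-70) + 13813*(1/20844) = -18298*(-1/70) + 13813/20844 = 1307/5 + 13813/20844 = 27312173/104220 ≈ 262.06)
P - 1*(-42604) = 27312173/104220 - 1*(-42604) = 27312173/104220 + 42604 = 4467501053/104220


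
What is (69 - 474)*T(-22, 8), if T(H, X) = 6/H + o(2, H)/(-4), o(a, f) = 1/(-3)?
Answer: 3375/44 ≈ 76.705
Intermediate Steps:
o(a, f) = -1/3
T(H, X) = 1/12 + 6/H (T(H, X) = 6/H - 1/3/(-4) = 6/H - 1/3*(-1/4) = 6/H + 1/12 = 1/12 + 6/H)
(69 - 474)*T(-22, 8) = (69 - 474)*((1/12)*(72 - 22)/(-22)) = -135*(-1)*50/(4*22) = -405*(-25/132) = 3375/44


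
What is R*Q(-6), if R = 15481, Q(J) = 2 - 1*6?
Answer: -61924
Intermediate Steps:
Q(J) = -4 (Q(J) = 2 - 6 = -4)
R*Q(-6) = 15481*(-4) = -61924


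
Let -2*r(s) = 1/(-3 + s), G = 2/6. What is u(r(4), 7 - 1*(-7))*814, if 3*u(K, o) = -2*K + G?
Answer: 3256/9 ≈ 361.78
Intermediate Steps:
G = ⅓ (G = 2*(⅙) = ⅓ ≈ 0.33333)
r(s) = -1/(2*(-3 + s))
u(K, o) = ⅑ - 2*K/3 (u(K, o) = (-2*K + ⅓)/3 = (⅓ - 2*K)/3 = ⅑ - 2*K/3)
u(r(4), 7 - 1*(-7))*814 = (⅑ - (-2)/(3*(-6 + 2*4)))*814 = (⅑ - (-2)/(3*(-6 + 8)))*814 = (⅑ - (-2)/(3*2))*814 = (⅑ - ⅔*(-½))*814 = (⅑ + ⅓)*814 = (4/9)*814 = 3256/9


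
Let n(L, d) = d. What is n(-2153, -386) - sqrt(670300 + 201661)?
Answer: -386 - sqrt(871961) ≈ -1319.8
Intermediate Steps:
n(-2153, -386) - sqrt(670300 + 201661) = -386 - sqrt(670300 + 201661) = -386 - sqrt(871961)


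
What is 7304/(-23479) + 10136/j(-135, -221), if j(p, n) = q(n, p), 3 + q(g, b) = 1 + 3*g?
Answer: -34691472/2230505 ≈ -15.553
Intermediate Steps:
q(g, b) = -2 + 3*g (q(g, b) = -3 + (1 + 3*g) = -2 + 3*g)
j(p, n) = -2 + 3*n
7304/(-23479) + 10136/j(-135, -221) = 7304/(-23479) + 10136/(-2 + 3*(-221)) = 7304*(-1/23479) + 10136/(-2 - 663) = -7304/23479 + 10136/(-665) = -7304/23479 + 10136*(-1/665) = -7304/23479 - 1448/95 = -34691472/2230505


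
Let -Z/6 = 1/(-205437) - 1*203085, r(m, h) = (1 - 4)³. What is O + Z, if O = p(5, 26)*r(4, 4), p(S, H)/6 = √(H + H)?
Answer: 83442346292/68479 - 324*√13 ≈ 1.2173e+6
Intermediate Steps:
p(S, H) = 6*√2*√H (p(S, H) = 6*√(H + H) = 6*√(2*H) = 6*(√2*√H) = 6*√2*√H)
r(m, h) = -27 (r(m, h) = (-3)³ = -27)
O = -324*√13 (O = (6*√2*√26)*(-27) = (12*√13)*(-27) = -324*√13 ≈ -1168.2)
Z = 83442346292/68479 (Z = -6*(1/(-205437) - 1*203085) = -6*(-1/205437 - 203085) = -6*(-41721173146/205437) = 83442346292/68479 ≈ 1.2185e+6)
O + Z = -324*√13 + 83442346292/68479 = 83442346292/68479 - 324*√13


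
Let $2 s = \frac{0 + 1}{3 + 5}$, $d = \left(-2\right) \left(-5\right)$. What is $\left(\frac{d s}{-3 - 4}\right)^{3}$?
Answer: $- \frac{125}{175616} \approx -0.00071178$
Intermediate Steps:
$d = 10$
$s = \frac{1}{16}$ ($s = \frac{\left(0 + 1\right) \frac{1}{3 + 5}}{2} = \frac{1 \cdot \frac{1}{8}}{2} = \frac{1}{2} \cdot \frac{1}{8} = \frac{1}{16} \approx 0.0625$)
$\left(\frac{d s}{-3 - 4}\right)^{3} = \left(\frac{10 \cdot \frac{1}{16}}{-3 - 4}\right)^{3} = \left(\frac{5}{8 \left(-7\right)}\right)^{3} = \left(\frac{5}{8} \left(- \frac{1}{7}\right)\right)^{3} = \left(- \frac{5}{56}\right)^{3} = - \frac{125}{175616}$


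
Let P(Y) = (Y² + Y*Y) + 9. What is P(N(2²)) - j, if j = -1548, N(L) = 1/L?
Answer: 12457/8 ≈ 1557.1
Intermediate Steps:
P(Y) = 9 + 2*Y² (P(Y) = (Y² + Y²) + 9 = 2*Y² + 9 = 9 + 2*Y²)
P(N(2²)) - j = (9 + 2*(1/(2²))²) - 1*(-1548) = (9 + 2*(1/4)²) + 1548 = (9 + 2*(¼)²) + 1548 = (9 + 2*(1/16)) + 1548 = (9 + ⅛) + 1548 = 73/8 + 1548 = 12457/8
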